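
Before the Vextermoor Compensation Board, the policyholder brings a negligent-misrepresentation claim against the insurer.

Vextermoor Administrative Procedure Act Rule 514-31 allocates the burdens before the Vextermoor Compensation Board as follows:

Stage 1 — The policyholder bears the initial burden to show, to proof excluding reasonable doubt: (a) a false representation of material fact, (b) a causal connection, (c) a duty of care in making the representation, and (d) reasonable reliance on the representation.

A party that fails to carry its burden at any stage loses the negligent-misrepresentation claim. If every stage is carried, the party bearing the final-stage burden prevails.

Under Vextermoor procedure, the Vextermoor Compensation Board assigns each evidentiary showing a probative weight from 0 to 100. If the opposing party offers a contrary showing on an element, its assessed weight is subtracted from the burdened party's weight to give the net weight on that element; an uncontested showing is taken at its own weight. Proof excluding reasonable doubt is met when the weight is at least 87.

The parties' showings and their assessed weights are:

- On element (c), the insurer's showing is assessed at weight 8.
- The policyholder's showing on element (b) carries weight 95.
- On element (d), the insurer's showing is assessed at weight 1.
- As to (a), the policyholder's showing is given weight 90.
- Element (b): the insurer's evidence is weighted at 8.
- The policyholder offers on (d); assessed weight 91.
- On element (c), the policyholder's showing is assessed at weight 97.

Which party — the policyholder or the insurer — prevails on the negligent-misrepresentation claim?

Stage 1 — burden on policyholder; standard: proof excluding reasonable doubt (weight is at least 87).
    (a): 90 ≥ 87 [met]
    (b): 95 − 8 = 87 ≥ 87 [met]
    (c): 97 − 8 = 89 ≥ 87 [met]
    (d): 91 − 1 = 90 ≥ 87 [met]
  All elements met at the final stage.
All stages carried — the policyholder prevails.

policyholder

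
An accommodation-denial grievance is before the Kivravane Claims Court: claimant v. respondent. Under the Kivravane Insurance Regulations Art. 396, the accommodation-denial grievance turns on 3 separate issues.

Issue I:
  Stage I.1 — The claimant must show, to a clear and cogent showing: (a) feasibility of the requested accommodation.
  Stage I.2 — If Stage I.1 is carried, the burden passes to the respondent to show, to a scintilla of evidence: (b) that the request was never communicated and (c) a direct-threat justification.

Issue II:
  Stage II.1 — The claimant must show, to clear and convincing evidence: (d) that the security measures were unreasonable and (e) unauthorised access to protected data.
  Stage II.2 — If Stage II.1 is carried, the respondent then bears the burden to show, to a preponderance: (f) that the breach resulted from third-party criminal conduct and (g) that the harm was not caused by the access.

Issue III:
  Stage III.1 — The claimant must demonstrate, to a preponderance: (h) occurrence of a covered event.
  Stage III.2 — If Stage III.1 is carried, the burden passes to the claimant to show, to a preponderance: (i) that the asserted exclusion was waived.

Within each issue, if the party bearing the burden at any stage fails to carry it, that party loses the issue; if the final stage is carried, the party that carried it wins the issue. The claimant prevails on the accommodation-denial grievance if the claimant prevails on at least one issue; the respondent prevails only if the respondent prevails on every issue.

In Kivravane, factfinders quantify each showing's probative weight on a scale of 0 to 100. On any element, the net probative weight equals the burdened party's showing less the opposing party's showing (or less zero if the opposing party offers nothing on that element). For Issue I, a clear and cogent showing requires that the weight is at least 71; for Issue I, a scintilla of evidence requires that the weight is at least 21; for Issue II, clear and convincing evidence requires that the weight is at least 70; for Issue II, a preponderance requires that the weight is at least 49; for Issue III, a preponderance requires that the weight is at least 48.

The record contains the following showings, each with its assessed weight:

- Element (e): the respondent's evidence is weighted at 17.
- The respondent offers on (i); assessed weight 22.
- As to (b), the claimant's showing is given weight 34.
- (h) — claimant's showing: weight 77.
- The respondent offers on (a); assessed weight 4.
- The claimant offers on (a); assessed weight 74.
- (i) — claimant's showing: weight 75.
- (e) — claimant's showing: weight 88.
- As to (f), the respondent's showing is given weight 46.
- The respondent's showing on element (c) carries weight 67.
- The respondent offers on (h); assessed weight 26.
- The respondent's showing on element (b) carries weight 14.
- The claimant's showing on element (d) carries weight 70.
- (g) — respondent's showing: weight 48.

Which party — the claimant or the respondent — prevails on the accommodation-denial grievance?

— Issue I —
At Stage I.1 the claimant must meet a clear and cogent showing (weight is at least 71): on (a) the weight is 74 less the opposing 4 gives net 70, < 71, so (a) does not meet the standard.
  Not every element is met, so the claimant fails to carry Stage I.1.
The respondent prevails on this issue.
— Issue II —
At Stage II.1 the claimant must meet clear and convincing evidence (weight is at least 70): on (d) the weight is 70, which does reach 70, so (d) meets the standard; on (e) the weight is 88 less the opposing 17 gives net 71, ≥ 70, so (e) meets the standard.
  Stage II.1 carried; the burden shifts to the respondent.
At Stage II.2 the respondent must meet a preponderance (weight is at least 49): on (f) the weight is 46, which does not reach 49, so (f) does not meet the standard; on (g) the weight is 48, < 49, so (g) does not meet the standard.
  Not every element is met, so the respondent fails to carry Stage II.2.
So the claimant prevails on this issue.
— Issue III —
Stage III.1 — burden on claimant; standard: a preponderance (weight is at least 48).
    (h): 77 − 26 = 51 ≥ 48 [met]
  Stage III.1 is satisfied; the claimant continues to bear the burden.
Stage III.2 — burden on claimant; standard: a preponderance (weight is at least 48).
    (i): 75 − 22 = 53 ≥ 48 [met]
  All elements met at the final stage.
With every stage satisfied, the claimant prevails on this issue.
Per-issue: Issue I → respondent; Issue II → claimant; Issue III → claimant. The claimant must prevail on at least one issue; overall, the claimant prevails.

claimant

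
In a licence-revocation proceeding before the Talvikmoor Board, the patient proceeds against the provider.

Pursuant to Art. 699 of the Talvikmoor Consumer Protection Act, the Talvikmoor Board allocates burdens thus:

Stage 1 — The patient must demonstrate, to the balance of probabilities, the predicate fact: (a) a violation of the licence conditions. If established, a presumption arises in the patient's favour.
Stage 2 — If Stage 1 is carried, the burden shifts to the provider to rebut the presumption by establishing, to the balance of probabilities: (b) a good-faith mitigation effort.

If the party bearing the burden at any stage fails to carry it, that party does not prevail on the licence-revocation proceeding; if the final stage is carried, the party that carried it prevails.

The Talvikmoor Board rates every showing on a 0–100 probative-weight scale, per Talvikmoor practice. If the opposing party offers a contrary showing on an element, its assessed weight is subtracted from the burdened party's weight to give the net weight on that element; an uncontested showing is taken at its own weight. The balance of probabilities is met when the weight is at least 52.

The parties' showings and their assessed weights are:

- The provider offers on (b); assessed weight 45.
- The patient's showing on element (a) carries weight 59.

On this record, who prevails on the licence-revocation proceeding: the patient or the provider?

Stage 1 — burden on patient; standard: the balance of probabilities (weight is at least 52).
    (a): 59 ≥ 52 [met]
  Stage 1 is satisfied; the onus moves to the provider.
Stage 2 — burden on provider; standard: the balance of probabilities (weight is at least 52).
    (b): 45 < 52 [not met]
  Stage 2 not carried; the provider fails its burden.
The analysis ends at Stage 2; the patient prevails.

patient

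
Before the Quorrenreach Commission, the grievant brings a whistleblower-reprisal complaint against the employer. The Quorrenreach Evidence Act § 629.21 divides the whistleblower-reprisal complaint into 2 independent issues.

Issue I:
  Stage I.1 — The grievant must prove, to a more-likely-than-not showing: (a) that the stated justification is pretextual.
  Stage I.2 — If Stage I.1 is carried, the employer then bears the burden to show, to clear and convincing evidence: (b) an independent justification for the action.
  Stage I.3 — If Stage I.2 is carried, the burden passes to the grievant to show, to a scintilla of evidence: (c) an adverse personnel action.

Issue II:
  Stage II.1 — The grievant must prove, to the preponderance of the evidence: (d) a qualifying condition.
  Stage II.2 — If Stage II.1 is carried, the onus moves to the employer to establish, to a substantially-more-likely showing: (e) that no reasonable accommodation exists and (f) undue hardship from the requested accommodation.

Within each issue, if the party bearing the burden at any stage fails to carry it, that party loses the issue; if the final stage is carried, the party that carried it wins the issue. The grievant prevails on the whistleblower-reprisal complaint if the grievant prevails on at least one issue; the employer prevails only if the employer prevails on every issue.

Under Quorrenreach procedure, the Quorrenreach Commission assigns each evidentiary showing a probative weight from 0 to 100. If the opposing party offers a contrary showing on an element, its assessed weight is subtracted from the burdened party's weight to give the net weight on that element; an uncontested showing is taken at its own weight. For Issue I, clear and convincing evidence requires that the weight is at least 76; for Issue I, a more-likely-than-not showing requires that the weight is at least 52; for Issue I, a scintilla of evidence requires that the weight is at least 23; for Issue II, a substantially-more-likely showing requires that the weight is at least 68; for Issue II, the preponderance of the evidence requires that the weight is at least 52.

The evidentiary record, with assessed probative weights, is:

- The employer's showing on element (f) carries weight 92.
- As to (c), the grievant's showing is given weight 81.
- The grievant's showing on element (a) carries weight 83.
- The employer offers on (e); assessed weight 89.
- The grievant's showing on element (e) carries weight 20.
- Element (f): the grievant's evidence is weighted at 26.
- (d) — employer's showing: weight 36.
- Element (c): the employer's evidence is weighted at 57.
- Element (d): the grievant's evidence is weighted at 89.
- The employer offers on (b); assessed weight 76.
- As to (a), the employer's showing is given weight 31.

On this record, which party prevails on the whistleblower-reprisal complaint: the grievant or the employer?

— Issue I —
Stage I.1 (grievant, a more-likely-than-not showing, weight is at least 52): (a) net 83−31=52 ≥ 52 — meets.
  All elements met. The burden passes to the employer.
Stage I.2 (employer, clear and convincing evidence, weight is at least 76): (b) 76 ≥ 76 — meets.
  All elements met. The burden passes to the grievant.
Stage I.3 (grievant, a scintilla of evidence, weight is at least 23): (c) net 81−57=24 ≥ 23 — meets.
  All elements met at the final stage.
With every stage satisfied, the grievant prevails on this issue.
— Issue II —
Stage II.1 (grievant, the preponderance of the evidence, weight is at least 52): (d) net 89−36=53 ≥ 52 — meets.
  All elements met. The burden passes to the employer.
Stage II.2 (employer, a substantially-more-likely showing, weight is at least 68): (e) net 89−20=69 ≥ 68 — meets; (f) net 92−26=66 < 68 — fails.
  Not every element is met, so the employer fails to carry Stage II.2.
The grievant prevails on this issue.
Per-issue: Issue I → grievant; Issue II → grievant. The grievant must prevail on at least one issue; overall, the grievant prevails.

grievant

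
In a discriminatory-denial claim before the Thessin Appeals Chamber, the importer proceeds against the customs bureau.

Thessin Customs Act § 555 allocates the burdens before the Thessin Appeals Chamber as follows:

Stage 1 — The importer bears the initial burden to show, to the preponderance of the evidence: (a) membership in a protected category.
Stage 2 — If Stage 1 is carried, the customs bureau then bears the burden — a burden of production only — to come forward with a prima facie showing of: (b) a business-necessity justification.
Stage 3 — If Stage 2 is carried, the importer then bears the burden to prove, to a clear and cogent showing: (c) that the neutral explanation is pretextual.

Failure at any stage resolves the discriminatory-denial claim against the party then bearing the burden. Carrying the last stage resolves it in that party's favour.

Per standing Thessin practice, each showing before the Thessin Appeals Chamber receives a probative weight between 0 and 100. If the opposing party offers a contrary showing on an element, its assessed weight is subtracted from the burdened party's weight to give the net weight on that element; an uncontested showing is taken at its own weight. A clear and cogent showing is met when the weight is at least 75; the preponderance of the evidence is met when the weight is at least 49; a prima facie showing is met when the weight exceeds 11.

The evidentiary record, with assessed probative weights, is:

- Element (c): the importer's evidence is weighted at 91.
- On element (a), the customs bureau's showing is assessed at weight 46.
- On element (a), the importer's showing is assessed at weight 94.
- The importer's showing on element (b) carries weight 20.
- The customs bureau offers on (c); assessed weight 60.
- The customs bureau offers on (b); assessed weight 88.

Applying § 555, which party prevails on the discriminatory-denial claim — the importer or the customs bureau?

customs bureau

Stage 1 — burden on importer; standard: the preponderance of the evidence (weight is at least 49).
    (a): 94 − 46 = 48 < 49 [not met]
  Not every element is met, so the importer fails to carry Stage 1.
So the customs bureau prevails.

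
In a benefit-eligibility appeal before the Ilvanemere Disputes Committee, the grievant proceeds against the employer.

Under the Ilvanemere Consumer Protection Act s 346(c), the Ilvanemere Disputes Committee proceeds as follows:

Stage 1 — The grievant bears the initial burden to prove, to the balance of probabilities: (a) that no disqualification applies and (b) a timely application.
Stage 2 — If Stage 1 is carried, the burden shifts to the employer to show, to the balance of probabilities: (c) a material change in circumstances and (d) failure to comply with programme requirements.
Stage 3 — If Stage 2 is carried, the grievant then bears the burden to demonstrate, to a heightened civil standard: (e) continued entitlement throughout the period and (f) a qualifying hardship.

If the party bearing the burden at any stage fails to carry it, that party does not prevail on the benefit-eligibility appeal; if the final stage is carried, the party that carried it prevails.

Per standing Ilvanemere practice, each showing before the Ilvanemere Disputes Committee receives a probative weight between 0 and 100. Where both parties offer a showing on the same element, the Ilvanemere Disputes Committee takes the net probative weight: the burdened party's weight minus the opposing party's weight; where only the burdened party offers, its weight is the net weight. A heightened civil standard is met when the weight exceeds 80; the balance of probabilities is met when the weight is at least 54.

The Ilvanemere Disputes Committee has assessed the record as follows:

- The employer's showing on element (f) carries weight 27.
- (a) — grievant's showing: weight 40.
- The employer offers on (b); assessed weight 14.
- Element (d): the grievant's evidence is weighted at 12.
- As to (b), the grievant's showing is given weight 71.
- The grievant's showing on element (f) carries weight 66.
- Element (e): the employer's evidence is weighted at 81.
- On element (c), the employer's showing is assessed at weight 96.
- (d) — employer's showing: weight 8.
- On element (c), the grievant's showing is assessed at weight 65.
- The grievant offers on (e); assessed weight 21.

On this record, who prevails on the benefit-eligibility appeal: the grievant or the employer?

At Stage 1 the grievant must meet the balance of probabilities (weight is at least 54): on (a) the weight is 40, which does not reach 54, so (a) does not meet the standard; on (b) the weight is 71 less the opposing 14 gives net 57, ≥ 54, so (b) meets the standard.
  Not every element is met, so the grievant fails to carry Stage 1.
The analysis ends at Stage 1; the employer prevails.

employer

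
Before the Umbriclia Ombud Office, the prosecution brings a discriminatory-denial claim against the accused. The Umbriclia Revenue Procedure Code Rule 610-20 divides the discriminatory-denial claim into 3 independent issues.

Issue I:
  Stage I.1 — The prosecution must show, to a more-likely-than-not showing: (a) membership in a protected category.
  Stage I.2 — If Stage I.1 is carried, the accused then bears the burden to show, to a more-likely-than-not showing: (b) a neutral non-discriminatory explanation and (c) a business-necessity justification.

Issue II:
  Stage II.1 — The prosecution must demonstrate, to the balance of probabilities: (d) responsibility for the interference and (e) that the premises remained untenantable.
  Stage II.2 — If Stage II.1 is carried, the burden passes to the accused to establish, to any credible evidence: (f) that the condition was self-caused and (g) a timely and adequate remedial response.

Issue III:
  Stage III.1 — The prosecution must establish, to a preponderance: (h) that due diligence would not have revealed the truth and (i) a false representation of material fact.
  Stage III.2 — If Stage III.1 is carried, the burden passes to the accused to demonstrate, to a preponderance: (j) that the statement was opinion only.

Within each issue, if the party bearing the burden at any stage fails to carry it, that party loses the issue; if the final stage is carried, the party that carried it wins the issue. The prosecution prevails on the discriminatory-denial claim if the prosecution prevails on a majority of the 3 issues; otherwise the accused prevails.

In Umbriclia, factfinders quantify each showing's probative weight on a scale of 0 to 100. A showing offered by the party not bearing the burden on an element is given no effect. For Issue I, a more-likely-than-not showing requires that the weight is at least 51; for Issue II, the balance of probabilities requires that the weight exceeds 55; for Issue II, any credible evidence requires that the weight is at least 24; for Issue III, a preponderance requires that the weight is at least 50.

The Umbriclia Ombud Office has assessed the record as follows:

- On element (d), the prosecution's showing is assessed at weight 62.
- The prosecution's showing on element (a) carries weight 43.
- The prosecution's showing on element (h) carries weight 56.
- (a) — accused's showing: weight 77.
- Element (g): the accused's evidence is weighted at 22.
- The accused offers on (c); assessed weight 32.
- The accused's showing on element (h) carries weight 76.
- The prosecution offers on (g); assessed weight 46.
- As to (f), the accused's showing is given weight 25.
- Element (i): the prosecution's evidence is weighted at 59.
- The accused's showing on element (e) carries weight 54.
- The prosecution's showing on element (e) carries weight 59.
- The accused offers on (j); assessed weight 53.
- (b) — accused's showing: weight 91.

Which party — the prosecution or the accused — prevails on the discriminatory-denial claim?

— Issue I —
Stage I.1 — burden on prosecution; standard: a more-likely-than-not showing (weight is at least 51).
    (a): 43 (accused's 77 disregarded) < 51 [not met]
  Stage I.1 not carried; the prosecution fails its burden.
The analysis ends at Stage I.1; the accused prevails on this issue.
— Issue II —
Stage II.1 — burden on prosecution; standard: the balance of probabilities (weight exceeds 55).
    (d): 62 > 55 [met]
    (e): 59 (accused's 54 disregarded) > 55 [met]
  All elements met. The burden passes to the accused.
Stage II.2 — burden on accused; standard: any credible evidence (weight is at least 24).
    (f): 25 ≥ 24 [met]
    (g): 22 (prosecution's 46 disregarded) < 24 [not met]
  The accused does not carry Stage II.2.
The analysis ends at Stage II.2; the prosecution prevails on this issue.
— Issue III —
Stage III.1 — burden on prosecution; standard: a preponderance (weight is at least 50).
    (h): 56 (accused's 76 disregarded) ≥ 50 [met]
    (i): 59 ≥ 50 [met]
  Stage III.1 is satisfied; the onus moves to the accused.
Stage III.2 — burden on accused; standard: a preponderance (weight is at least 50).
    (j): 53 ≥ 50 [met]
  All elements met at the final stage.
With every stage satisfied, the accused prevails on this issue.
Per-issue: Issue I → accused; Issue II → prosecution; Issue III → accused. The prosecution must prevail on a majority of issues; overall, the accused prevails.

accused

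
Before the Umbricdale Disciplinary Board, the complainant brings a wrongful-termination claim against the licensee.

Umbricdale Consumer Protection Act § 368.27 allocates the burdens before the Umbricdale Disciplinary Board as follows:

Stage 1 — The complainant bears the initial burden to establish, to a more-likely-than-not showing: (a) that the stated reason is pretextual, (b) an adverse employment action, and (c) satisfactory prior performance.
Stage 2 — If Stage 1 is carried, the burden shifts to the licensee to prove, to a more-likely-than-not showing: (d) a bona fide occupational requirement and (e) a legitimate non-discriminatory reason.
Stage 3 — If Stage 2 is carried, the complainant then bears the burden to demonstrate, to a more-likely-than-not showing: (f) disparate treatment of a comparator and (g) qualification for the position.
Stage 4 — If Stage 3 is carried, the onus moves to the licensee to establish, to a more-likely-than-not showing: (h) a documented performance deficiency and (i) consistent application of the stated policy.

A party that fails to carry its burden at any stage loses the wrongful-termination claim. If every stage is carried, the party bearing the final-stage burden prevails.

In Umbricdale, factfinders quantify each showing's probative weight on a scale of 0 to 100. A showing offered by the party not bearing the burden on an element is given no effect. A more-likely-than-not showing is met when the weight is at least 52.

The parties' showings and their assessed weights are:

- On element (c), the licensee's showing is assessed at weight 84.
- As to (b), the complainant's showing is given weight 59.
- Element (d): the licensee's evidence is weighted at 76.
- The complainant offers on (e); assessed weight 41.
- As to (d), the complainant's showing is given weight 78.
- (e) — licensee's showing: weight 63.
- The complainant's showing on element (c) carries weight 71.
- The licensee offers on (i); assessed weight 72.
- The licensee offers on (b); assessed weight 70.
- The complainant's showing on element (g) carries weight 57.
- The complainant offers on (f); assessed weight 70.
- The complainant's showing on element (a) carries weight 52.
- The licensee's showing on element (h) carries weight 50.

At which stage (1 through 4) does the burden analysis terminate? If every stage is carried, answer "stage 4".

At Stage 1 the complainant must meet a more-likely-than-not showing (weight is at least 52): on (a) the weight is 52, which does reach 52, so (a) meets the standard; on (b) the weight is 59 (the licensee's 70 is given no effect), ≥ 52, so (b) meets the standard; on (c) the weight is 71 (the licensee's 84 is given no effect), which does reach 52, so (c) meets the standard.
  Stage 1 carried; the burden shifts to the licensee.
At Stage 2 the licensee must meet a more-likely-than-not showing (weight is at least 52): on (d) the weight is 76 (the complainant's 78 is given no effect), which does reach 52, so (d) meets the standard; on (e) the weight is 63 (the complainant's 41 is given no effect), which does reach 52, so (e) meets the standard.
  Stage 2 carried; the burden shifts to the complainant.
At Stage 3 the complainant must meet a more-likely-than-not showing (weight is at least 52): on (f) the weight is 70, which does reach 52, so (f) meets the standard; on (g) the weight is 57, which does reach 52, so (g) meets the standard.
  All elements met. The burden passes to the licensee.
At Stage 4 the licensee must meet a more-likely-than-not showing (weight is at least 52): on (h) the weight is 50, < 52, so (h) does not meet the standard; on (i) the weight is 72, which does reach 52, so (i) meets the standard.
  Stage 4 not carried; the licensee fails its burden.
So the complainant prevails.

stage 4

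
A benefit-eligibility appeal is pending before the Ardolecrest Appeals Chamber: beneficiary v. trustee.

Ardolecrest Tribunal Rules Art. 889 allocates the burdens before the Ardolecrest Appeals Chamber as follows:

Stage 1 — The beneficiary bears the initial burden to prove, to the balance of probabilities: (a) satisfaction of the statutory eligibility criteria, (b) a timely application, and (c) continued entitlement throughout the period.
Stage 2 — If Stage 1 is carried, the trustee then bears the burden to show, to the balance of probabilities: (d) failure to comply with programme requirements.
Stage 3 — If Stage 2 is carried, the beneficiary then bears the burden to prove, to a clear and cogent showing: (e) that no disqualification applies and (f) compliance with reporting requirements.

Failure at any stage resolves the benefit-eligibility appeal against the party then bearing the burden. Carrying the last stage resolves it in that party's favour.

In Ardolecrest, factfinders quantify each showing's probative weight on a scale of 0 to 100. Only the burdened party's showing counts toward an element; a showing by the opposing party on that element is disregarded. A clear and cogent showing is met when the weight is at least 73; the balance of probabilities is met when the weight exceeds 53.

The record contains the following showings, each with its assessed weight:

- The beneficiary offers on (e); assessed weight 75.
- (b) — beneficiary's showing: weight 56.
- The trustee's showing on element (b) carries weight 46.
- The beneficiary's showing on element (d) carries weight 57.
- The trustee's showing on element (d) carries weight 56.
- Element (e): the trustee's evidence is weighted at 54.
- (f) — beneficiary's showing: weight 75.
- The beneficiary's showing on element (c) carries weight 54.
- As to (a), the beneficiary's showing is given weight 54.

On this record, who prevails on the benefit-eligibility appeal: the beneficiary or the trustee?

At Stage 1 the beneficiary must meet the balance of probabilities (weight exceeds 53): on (a) the weight is 54, > 53, so (a) meets the standard; on (b) the weight is 56 (the trustee's 46 is given no effect), which does exceed 53, so (b) meets the standard; on (c) the weight is 54, > 53, so (c) meets the standard.
  Stage 1 carried; the burden shifts to the trustee.
At Stage 2 the trustee must meet the balance of probabilities (weight exceeds 53): on (d) the weight is 56 (the beneficiary's 57 is given no effect), > 53, so (d) meets the standard.
  All elements met. The burden passes to the beneficiary.
At Stage 3 the beneficiary must meet a clear and cogent showing (weight is at least 73): on (e) the weight is 75 (the trustee's 54 is given no effect), ≥ 73, so (e) meets the standard; on (f) the weight is 75, ≥ 73, so (f) meets the standard.
  The beneficiary carries the last stage.
With every stage satisfied, the beneficiary prevails.

beneficiary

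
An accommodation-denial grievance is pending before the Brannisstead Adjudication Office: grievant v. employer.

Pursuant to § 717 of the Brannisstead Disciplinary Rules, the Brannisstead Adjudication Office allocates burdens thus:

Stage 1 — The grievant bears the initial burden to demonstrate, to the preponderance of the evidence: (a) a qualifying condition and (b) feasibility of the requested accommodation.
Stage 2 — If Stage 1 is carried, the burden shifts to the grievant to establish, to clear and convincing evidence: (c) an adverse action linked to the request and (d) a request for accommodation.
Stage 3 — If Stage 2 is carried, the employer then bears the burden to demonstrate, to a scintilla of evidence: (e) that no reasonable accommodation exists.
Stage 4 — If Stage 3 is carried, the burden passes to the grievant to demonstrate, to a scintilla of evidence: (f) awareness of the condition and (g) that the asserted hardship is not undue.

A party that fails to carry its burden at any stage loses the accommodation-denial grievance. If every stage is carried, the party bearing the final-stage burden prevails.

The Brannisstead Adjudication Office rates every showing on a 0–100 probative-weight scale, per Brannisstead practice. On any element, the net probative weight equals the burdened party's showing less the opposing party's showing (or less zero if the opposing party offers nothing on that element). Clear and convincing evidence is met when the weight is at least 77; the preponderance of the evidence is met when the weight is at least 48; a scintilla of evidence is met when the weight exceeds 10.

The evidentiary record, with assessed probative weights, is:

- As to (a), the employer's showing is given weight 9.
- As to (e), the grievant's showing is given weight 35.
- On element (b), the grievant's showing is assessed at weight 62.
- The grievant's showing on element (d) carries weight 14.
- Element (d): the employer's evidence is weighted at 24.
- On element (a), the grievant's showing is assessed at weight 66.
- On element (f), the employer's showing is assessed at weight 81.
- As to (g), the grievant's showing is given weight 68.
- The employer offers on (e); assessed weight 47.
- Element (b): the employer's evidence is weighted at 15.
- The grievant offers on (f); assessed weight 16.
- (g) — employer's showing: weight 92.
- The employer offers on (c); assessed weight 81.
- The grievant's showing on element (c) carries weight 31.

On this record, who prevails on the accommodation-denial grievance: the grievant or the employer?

Stage 1 — burden on grievant; standard: the preponderance of the evidence (weight is at least 48).
    (a): 66 − 9 = 57 ≥ 48 [met]
    (b): 62 − 15 = 47 < 48 [not met]
  Stage 1 not carried; the grievant fails its burden.
So the employer prevails.

employer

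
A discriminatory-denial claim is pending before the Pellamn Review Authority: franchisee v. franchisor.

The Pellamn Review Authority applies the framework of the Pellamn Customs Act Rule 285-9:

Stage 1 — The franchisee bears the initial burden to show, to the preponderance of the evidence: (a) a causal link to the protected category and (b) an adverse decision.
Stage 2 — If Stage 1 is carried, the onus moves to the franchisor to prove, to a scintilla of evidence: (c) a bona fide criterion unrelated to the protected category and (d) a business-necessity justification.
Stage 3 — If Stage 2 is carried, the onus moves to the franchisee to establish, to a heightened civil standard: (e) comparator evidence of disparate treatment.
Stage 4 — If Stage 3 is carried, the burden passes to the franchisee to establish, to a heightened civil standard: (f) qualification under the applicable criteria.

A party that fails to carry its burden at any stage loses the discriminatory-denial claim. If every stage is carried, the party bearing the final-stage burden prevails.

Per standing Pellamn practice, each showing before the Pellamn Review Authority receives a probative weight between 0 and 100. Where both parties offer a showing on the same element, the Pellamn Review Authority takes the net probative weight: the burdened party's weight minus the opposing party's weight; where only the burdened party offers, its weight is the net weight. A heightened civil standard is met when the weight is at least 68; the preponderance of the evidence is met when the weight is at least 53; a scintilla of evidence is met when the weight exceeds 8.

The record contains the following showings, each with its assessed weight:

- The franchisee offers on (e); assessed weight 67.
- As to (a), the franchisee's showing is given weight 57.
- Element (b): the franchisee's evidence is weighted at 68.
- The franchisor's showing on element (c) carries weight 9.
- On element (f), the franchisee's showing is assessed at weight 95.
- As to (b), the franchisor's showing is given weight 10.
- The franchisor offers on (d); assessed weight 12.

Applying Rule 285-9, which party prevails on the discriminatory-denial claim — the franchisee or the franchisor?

Stage 1 — burden on franchisee; standard: the preponderance of the evidence (weight is at least 53).
    (a): 57 ≥ 53 [met]
    (b): 68 − 10 = 58 ≥ 53 [met]
  Stage 1 is satisfied; the onus moves to the franchisor.
Stage 2 — burden on franchisor; standard: a scintilla of evidence (weight exceeds 8).
    (c): 9 > 8 [met]
    (d): 12 > 8 [met]
  Stage 2 is satisfied; the onus moves to the franchisee.
Stage 3 — burden on franchisee; standard: a heightened civil standard (weight is at least 68).
    (e): 67 < 68 [not met]
  Not every element is met, so the franchisee fails to carry Stage 3.
So the franchisor prevails.

franchisor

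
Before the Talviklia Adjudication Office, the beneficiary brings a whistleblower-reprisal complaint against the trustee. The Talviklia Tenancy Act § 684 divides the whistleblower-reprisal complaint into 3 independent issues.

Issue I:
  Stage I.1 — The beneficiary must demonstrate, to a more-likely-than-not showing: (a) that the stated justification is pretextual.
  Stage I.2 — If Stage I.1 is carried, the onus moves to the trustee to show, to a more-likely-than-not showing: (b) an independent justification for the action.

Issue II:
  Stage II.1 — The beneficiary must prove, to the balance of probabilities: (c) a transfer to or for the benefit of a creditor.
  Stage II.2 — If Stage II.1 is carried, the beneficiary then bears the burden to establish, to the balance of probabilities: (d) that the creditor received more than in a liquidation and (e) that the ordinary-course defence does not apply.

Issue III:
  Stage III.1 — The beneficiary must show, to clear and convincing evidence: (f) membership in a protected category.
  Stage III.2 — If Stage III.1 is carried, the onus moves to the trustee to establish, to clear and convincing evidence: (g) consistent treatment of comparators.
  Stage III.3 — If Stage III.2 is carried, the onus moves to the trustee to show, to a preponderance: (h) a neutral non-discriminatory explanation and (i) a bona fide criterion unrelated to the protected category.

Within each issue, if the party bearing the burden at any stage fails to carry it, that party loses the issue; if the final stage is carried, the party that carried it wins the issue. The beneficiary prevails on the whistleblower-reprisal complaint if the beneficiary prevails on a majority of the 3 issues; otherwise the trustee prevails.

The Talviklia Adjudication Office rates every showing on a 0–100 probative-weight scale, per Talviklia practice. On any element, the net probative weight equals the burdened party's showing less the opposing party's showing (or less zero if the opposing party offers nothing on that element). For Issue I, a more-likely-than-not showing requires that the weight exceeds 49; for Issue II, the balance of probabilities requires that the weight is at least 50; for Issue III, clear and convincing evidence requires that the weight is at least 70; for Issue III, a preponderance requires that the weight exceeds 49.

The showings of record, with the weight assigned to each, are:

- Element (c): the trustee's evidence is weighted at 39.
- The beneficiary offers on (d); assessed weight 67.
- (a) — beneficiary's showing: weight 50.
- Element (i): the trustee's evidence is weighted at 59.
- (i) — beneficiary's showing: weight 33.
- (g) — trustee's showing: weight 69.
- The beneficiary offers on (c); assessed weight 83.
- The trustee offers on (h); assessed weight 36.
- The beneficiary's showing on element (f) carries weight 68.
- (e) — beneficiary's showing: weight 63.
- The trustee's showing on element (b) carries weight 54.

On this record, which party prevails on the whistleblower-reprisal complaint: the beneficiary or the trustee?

trustee

— Issue I —
At Stage I.1 the beneficiary must meet a more-likely-than-not showing (weight exceeds 49): on (a) the weight is 50, which does exceed 49, so (a) meets the standard.
  Stage I.1 is satisfied; the onus moves to the trustee.
At Stage I.2 the trustee must meet a more-likely-than-not showing (weight exceeds 49): on (b) the weight is 54, which does exceed 49, so (b) meets the standard.
  All elements met at the final stage.
All stages carried — the trustee prevails on this issue.
— Issue II —
Stage II.1 (beneficiary, the balance of probabilities, weight is at least 50): (c) net 83−39=44 < 50 — fails.
  The beneficiary does not carry Stage II.1.
The trustee prevails on this issue.
— Issue III —
Stage III.1 (beneficiary, clear and convincing evidence, weight is at least 70): (f) 68 < 70 — fails.
  The beneficiary does not carry Stage III.1.
The analysis ends at Stage III.1; the trustee prevails on this issue.
Per-issue: Issue I → trustee; Issue II → trustee; Issue III → trustee. The beneficiary must prevail on a majority of issues; overall, the trustee prevails.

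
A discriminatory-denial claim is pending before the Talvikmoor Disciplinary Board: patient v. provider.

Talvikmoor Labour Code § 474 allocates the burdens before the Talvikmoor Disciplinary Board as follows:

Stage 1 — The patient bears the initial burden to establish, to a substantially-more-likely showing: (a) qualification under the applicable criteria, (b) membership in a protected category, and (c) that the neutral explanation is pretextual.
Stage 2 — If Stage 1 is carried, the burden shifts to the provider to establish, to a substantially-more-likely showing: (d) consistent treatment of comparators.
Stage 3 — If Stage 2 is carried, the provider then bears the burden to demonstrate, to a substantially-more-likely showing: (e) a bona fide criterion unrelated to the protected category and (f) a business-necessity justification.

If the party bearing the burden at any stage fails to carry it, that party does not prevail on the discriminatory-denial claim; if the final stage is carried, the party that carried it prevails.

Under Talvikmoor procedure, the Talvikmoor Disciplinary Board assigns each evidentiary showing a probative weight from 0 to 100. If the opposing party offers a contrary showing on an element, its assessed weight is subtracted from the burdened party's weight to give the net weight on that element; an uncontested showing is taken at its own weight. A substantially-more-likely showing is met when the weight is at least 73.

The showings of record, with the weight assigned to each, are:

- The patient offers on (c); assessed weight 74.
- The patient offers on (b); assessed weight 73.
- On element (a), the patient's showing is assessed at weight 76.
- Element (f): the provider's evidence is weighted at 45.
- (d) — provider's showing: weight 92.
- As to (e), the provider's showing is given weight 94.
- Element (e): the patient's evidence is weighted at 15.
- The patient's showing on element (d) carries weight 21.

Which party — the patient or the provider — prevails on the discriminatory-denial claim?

patient

At Stage 1 the patient must meet a substantially-more-likely showing (weight is at least 73): on (a) the weight is 76, which does reach 73, so (a) meets the standard; on (b) the weight is 73, ≥ 73, so (b) meets the standard; on (c) the weight is 74, which does reach 73, so (c) meets the standard.
  All elements met. The burden passes to the provider.
At Stage 2 the provider must meet a substantially-more-likely showing (weight is at least 73): on (d) the weight is 92 less the opposing 21 gives net 71, which does not reach 73, so (d) does not meet the standard.
  Stage 2 not carried; the provider fails its burden.
The patient prevails.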